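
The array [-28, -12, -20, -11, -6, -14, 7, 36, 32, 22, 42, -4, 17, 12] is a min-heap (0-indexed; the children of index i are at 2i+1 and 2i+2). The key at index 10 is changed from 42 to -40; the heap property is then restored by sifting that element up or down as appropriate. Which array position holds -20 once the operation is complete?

2

set index 10 from 42 to -40 → [-28, -12, -20, -11, -6, -14, 7, 36, 32, 22, -40, -4, 17, 12]
-40 < parent -6 at index 4, swap → [-28, -12, -20, -11, -40, -14, 7, 36, 32, 22, -6, -4, 17, 12]
-40 < parent -12 at index 1, swap → [-28, -40, -20, -11, -12, -14, 7, 36, 32, 22, -6, -4, 17, 12]
-40 < parent -28 at index 0, swap → [-40, -28, -20, -11, -12, -14, 7, 36, 32, 22, -6, -4, 17, 12]
resulting array: [-40, -28, -20, -11, -12, -14, 7, 36, 32, 22, -6, -4, 17, 12]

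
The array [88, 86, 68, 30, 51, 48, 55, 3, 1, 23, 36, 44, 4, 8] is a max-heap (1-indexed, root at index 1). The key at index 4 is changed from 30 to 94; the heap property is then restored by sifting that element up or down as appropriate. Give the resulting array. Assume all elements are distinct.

[94, 88, 68, 86, 51, 48, 55, 3, 1, 23, 36, 44, 4, 8]

set index 4 from 30 to 94 → [88, 86, 68, 94, 51, 48, 55, 3, 1, 23, 36, 44, 4, 8]
94 > parent 86 at index 2, swap → [88, 94, 68, 86, 51, 48, 55, 3, 1, 23, 36, 44, 4, 8]
94 > parent 88 at index 1, swap → [94, 88, 68, 86, 51, 48, 55, 3, 1, 23, 36, 44, 4, 8]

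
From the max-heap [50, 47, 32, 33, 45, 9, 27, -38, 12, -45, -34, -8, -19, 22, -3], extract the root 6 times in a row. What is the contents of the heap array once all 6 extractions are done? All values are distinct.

[22, 12, 9, -19, -3, -34, -8, -38, -45]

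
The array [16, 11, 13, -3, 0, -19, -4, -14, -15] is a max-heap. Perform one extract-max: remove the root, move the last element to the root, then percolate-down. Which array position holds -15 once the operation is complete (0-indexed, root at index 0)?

remove root 16; move last element -15 to root → [-15, 11, 13, -3, 0, -19, -4, -14]
-15 vs larger child 13 at index 2, swap → [13, 11, -15, -3, 0, -19, -4, -14]
-15 vs larger child -4 at index 6, swap → [13, 11, -4, -3, 0, -19, -15, -14]
resulting array: [13, 11, -4, -3, 0, -19, -15, -14]

6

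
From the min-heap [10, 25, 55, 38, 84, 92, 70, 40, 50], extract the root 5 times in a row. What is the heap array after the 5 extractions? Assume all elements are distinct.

extract-min #1 returns 10:
  remove root 10; move last element 50 to root → [50, 25, 55, 38, 84, 92, 70, 40]
  50 vs smaller child 25 at index 1, swap → [25, 50, 55, 38, 84, 92, 70, 40]
  50 vs smaller child 38 at index 3, swap → [25, 38, 55, 50, 84, 92, 70, 40]
  50 vs only child 40 at index 7, swap → [25, 38, 55, 40, 84, 92, 70, 50]
extract-min #2 returns 25:
  remove root 25; move last element 50 to root → [50, 38, 55, 40, 84, 92, 70]
  50 vs smaller child 38 at index 1, swap → [38, 50, 55, 40, 84, 92, 70]
  50 vs smaller child 40 at index 3, swap → [38, 40, 55, 50, 84, 92, 70]
extract-min #3 returns 38:
  remove root 38; move last element 70 to root → [70, 40, 55, 50, 84, 92]
  70 vs smaller child 40 at index 1, swap → [40, 70, 55, 50, 84, 92]
  70 vs smaller child 50 at index 3, swap → [40, 50, 55, 70, 84, 92]
extract-min #4 returns 40:
  remove root 40; move last element 92 to root → [92, 50, 55, 70, 84]
  92 vs smaller child 50 at index 1, swap → [50, 92, 55, 70, 84]
  92 vs smaller child 70 at index 3, swap → [50, 70, 55, 92, 84]
extract-min #5 returns 50:
  remove root 50; move last element 84 to root → [84, 70, 55, 92]
  84 vs smaller child 55 at index 2, swap → [55, 70, 84, 92]

[55, 70, 84, 92]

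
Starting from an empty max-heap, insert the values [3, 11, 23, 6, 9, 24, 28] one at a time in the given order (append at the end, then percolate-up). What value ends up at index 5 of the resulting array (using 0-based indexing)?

11

Insert 3:
  append 3 at index 0 → [3] (no swap needed)
Insert 11:
  append 11 at index 1 → [3, 11]
  11 > parent 3 at index 0, swap → [11, 3]
Insert 23:
  append 23 at index 2 → [11, 3, 23]
  23 > parent 11 at index 0, swap → [23, 3, 11]
Insert 6:
  append 6 at index 3 → [23, 3, 11, 6]
  6 > parent 3 at index 1, swap → [23, 6, 11, 3]
Insert 9:
  append 9 at index 4 → [23, 6, 11, 3, 9]
  9 > parent 6 at index 1, swap → [23, 9, 11, 3, 6]
Insert 24:
  append 24 at index 5 → [23, 9, 11, 3, 6, 24]
  24 > parent 11 at index 2, swap → [23, 9, 24, 3, 6, 11]
  24 > parent 23 at index 0, swap → [24, 9, 23, 3, 6, 11]
Insert 28:
  append 28 at index 6 → [24, 9, 23, 3, 6, 11, 28]
  28 > parent 23 at index 2, swap → [24, 9, 28, 3, 6, 11, 23]
  28 > parent 24 at index 0, swap → [28, 9, 24, 3, 6, 11, 23]
resulting array: [28, 9, 24, 3, 6, 11, 23]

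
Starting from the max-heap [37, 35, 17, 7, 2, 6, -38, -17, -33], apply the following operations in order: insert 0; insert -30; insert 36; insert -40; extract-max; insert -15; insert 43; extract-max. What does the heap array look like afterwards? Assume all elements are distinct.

[36, 35, 17, 7, 2, 6, -38, -17, -33, 0, -30, -40, -15]

insert 0:
  append 0 at index 9 → [37, 35, 17, 7, 2, 6, -38, -17, -33, 0] (no swap needed)
insert -30:
  append -30 at index 10 → [37, 35, 17, 7, 2, 6, -38, -17, -33, 0, -30] (no swap needed)
insert 36:
  append 36 at index 11 → [37, 35, 17, 7, 2, 6, -38, -17, -33, 0, -30, 36]
  36 > parent 6 at index 5, swap → [37, 35, 17, 7, 2, 36, -38, -17, -33, 0, -30, 6]
  36 > parent 17 at index 2, swap → [37, 35, 36, 7, 2, 17, -38, -17, -33, 0, -30, 6]
insert -40:
  append -40 at index 12 → [37, 35, 36, 7, 2, 17, -38, -17, -33, 0, -30, 6, -40] (no swap needed)
extract-max → returns 37:
  remove root 37; move last element -40 to root → [-40, 35, 36, 7, 2, 17, -38, -17, -33, 0, -30, 6]
  -40 vs larger child 36 at index 2, swap → [36, 35, -40, 7, 2, 17, -38, -17, -33, 0, -30, 6]
  -40 vs larger child 17 at index 5, swap → [36, 35, 17, 7, 2, -40, -38, -17, -33, 0, -30, 6]
  -40 vs only child 6 at index 11, swap → [36, 35, 17, 7, 2, 6, -38, -17, -33, 0, -30, -40]
insert -15:
  append -15 at index 12 → [36, 35, 17, 7, 2, 6, -38, -17, -33, 0, -30, -40, -15] (no swap needed)
insert 43:
  append 43 at index 13 → [36, 35, 17, 7, 2, 6, -38, -17, -33, 0, -30, -40, -15, 43]
  43 > parent -38 at index 6, swap → [36, 35, 17, 7, 2, 6, 43, -17, -33, 0, -30, -40, -15, -38]
  43 > parent 17 at index 2, swap → [36, 35, 43, 7, 2, 6, 17, -17, -33, 0, -30, -40, -15, -38]
  43 > parent 36 at index 0, swap → [43, 35, 36, 7, 2, 6, 17, -17, -33, 0, -30, -40, -15, -38]
extract-max → returns 43:
  remove root 43; move last element -38 to root → [-38, 35, 36, 7, 2, 6, 17, -17, -33, 0, -30, -40, -15]
  -38 vs larger child 36 at index 2, swap → [36, 35, -38, 7, 2, 6, 17, -17, -33, 0, -30, -40, -15]
  -38 vs larger child 17 at index 6, swap → [36, 35, 17, 7, 2, 6, -38, -17, -33, 0, -30, -40, -15]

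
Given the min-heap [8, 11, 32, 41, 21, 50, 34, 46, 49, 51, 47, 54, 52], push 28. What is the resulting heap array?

append 28 at index 13 → [8, 11, 32, 41, 21, 50, 34, 46, 49, 51, 47, 54, 52, 28]
28 < parent 34 at index 6, swap → [8, 11, 32, 41, 21, 50, 28, 46, 49, 51, 47, 54, 52, 34]
28 < parent 32 at index 2, swap → [8, 11, 28, 41, 21, 50, 32, 46, 49, 51, 47, 54, 52, 34]

[8, 11, 28, 41, 21, 50, 32, 46, 49, 51, 47, 54, 52, 34]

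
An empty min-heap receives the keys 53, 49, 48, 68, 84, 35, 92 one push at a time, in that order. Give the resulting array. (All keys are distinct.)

[35, 53, 48, 68, 84, 49, 92]

Insert 53:
  append 53 at index 0 → [53] (no swap needed)
Insert 49:
  append 49 at index 1 → [53, 49]
  49 < parent 53 at index 0, swap → [49, 53]
Insert 48:
  append 48 at index 2 → [49, 53, 48]
  48 < parent 49 at index 0, swap → [48, 53, 49]
Insert 68:
  append 68 at index 3 → [48, 53, 49, 68] (no swap needed)
Insert 84:
  append 84 at index 4 → [48, 53, 49, 68, 84] (no swap needed)
Insert 35:
  append 35 at index 5 → [48, 53, 49, 68, 84, 35]
  35 < parent 49 at index 2, swap → [48, 53, 35, 68, 84, 49]
  35 < parent 48 at index 0, swap → [35, 53, 48, 68, 84, 49]
Insert 92:
  append 92 at index 6 → [35, 53, 48, 68, 84, 49, 92] (no swap needed)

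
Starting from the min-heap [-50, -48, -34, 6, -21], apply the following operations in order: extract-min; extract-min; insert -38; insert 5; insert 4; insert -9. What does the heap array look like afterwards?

[-38, -34, -9, -21, 5, 6, 4]

extract-min → returns -50:
  remove root -50; move last element -21 to root → [-21, -48, -34, 6]
  -21 vs smaller child -48 at index 1, swap → [-48, -21, -34, 6]
extract-min → returns -48:
  remove root -48; move last element 6 to root → [6, -21, -34]
  6 vs smaller child -34 at index 2, swap → [-34, -21, 6]
insert -38:
  append -38 at index 3 → [-34, -21, 6, -38]
  -38 < parent -21 at index 1, swap → [-34, -38, 6, -21]
  -38 < parent -34 at index 0, swap → [-38, -34, 6, -21]
insert 5:
  append 5 at index 4 → [-38, -34, 6, -21, 5] (no swap needed)
insert 4:
  append 4 at index 5 → [-38, -34, 6, -21, 5, 4]
  4 < parent 6 at index 2, swap → [-38, -34, 4, -21, 5, 6]
insert -9:
  append -9 at index 6 → [-38, -34, 4, -21, 5, 6, -9]
  -9 < parent 4 at index 2, swap → [-38, -34, -9, -21, 5, 6, 4]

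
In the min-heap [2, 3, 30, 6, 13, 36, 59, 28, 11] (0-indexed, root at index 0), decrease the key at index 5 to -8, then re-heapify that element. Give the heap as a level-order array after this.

set index 5 from 36 to -8 → [2, 3, 30, 6, 13, -8, 59, 28, 11]
-8 < parent 30 at index 2, swap → [2, 3, -8, 6, 13, 30, 59, 28, 11]
-8 < parent 2 at index 0, swap → [-8, 3, 2, 6, 13, 30, 59, 28, 11]

[-8, 3, 2, 6, 13, 30, 59, 28, 11]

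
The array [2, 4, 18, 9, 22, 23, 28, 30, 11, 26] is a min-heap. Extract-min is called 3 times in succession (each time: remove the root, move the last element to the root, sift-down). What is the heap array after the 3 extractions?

[11, 22, 18, 26, 30, 23, 28]

extract-min #1 returns 2:
  remove root 2; move last element 26 to root → [26, 4, 18, 9, 22, 23, 28, 30, 11]
  26 vs smaller child 4 at index 1, swap → [4, 26, 18, 9, 22, 23, 28, 30, 11]
  26 vs smaller child 9 at index 3, swap → [4, 9, 18, 26, 22, 23, 28, 30, 11]
  26 vs smaller child 11 at index 8, swap → [4, 9, 18, 11, 22, 23, 28, 30, 26]
extract-min #2 returns 4:
  remove root 4; move last element 26 to root → [26, 9, 18, 11, 22, 23, 28, 30]
  26 vs smaller child 9 at index 1, swap → [9, 26, 18, 11, 22, 23, 28, 30]
  26 vs smaller child 11 at index 3, swap → [9, 11, 18, 26, 22, 23, 28, 30]
extract-min #3 returns 9:
  remove root 9; move last element 30 to root → [30, 11, 18, 26, 22, 23, 28]
  30 vs smaller child 11 at index 1, swap → [11, 30, 18, 26, 22, 23, 28]
  30 vs smaller child 22 at index 4, swap → [11, 22, 18, 26, 30, 23, 28]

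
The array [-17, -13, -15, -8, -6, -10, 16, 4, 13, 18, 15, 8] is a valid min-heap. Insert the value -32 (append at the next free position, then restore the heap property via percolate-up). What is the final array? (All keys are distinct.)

[-32, -13, -17, -8, -6, -15, 16, 4, 13, 18, 15, 8, -10]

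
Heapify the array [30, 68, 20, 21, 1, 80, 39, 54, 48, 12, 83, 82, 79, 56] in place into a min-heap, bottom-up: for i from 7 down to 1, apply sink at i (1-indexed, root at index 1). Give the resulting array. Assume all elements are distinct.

[1, 12, 20, 21, 30, 79, 39, 54, 48, 68, 83, 82, 80, 56]

sift down from index 7: already satisfies heap property
sift down from index 6:
  80 vs smaller child 79 at index 13, swap → [30, 68, 20, 21, 1, 79, 39, 54, 48, 12, 83, 82, 80, 56]
sift down from index 5: already satisfies heap property
sift down from index 4: already satisfies heap property
sift down from index 3: already satisfies heap property
sift down from index 2:
  68 vs smaller child 1 at index 5, swap → [30, 1, 20, 21, 68, 79, 39, 54, 48, 12, 83, 82, 80, 56]
  68 vs smaller child 12 at index 10, swap → [30, 1, 20, 21, 12, 79, 39, 54, 48, 68, 83, 82, 80, 56]
sift down from index 1:
  30 vs smaller child 1 at index 2, swap → [1, 30, 20, 21, 12, 79, 39, 54, 48, 68, 83, 82, 80, 56]
  30 vs smaller child 12 at index 5, swap → [1, 12, 20, 21, 30, 79, 39, 54, 48, 68, 83, 82, 80, 56]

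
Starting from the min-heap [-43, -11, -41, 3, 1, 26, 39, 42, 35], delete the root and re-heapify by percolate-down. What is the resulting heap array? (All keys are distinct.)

remove root -43; move last element 35 to root → [35, -11, -41, 3, 1, 26, 39, 42]
35 vs smaller child -41 at index 2, swap → [-41, -11, 35, 3, 1, 26, 39, 42]
35 vs smaller child 26 at index 5, swap → [-41, -11, 26, 3, 1, 35, 39, 42]

[-41, -11, 26, 3, 1, 35, 39, 42]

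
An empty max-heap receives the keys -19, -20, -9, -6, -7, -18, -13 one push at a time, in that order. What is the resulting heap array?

[-6, -7, -13, -20, -9, -19, -18]

Insert -19:
  append -19 at index 0 → [-19] (no swap needed)
Insert -20:
  append -20 at index 1 → [-19, -20] (no swap needed)
Insert -9:
  append -9 at index 2 → [-19, -20, -9]
  -9 > parent -19 at index 0, swap → [-9, -20, -19]
Insert -6:
  append -6 at index 3 → [-9, -20, -19, -6]
  -6 > parent -20 at index 1, swap → [-9, -6, -19, -20]
  -6 > parent -9 at index 0, swap → [-6, -9, -19, -20]
Insert -7:
  append -7 at index 4 → [-6, -9, -19, -20, -7]
  -7 > parent -9 at index 1, swap → [-6, -7, -19, -20, -9]
Insert -18:
  append -18 at index 5 → [-6, -7, -19, -20, -9, -18]
  -18 > parent -19 at index 2, swap → [-6, -7, -18, -20, -9, -19]
Insert -13:
  append -13 at index 6 → [-6, -7, -18, -20, -9, -19, -13]
  -13 > parent -18 at index 2, swap → [-6, -7, -13, -20, -9, -19, -18]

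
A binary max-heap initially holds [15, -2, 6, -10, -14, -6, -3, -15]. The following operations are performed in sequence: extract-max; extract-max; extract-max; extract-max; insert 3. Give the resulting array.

extract-max → returns 15:
  remove root 15; move last element -15 to root → [-15, -2, 6, -10, -14, -6, -3]
  -15 vs larger child 6 at index 2, swap → [6, -2, -15, -10, -14, -6, -3]
  -15 vs larger child -3 at index 6, swap → [6, -2, -3, -10, -14, -6, -15]
extract-max → returns 6:
  remove root 6; move last element -15 to root → [-15, -2, -3, -10, -14, -6]
  -15 vs larger child -2 at index 1, swap → [-2, -15, -3, -10, -14, -6]
  -15 vs larger child -10 at index 3, swap → [-2, -10, -3, -15, -14, -6]
extract-max → returns -2:
  remove root -2; move last element -6 to root → [-6, -10, -3, -15, -14]
  -6 vs larger child -3 at index 2, swap → [-3, -10, -6, -15, -14]
extract-max → returns -3:
  remove root -3; move last element -14 to root → [-14, -10, -6, -15]
  -14 vs larger child -6 at index 2, swap → [-6, -10, -14, -15]
insert 3:
  append 3 at index 4 → [-6, -10, -14, -15, 3]
  3 > parent -10 at index 1, swap → [-6, 3, -14, -15, -10]
  3 > parent -6 at index 0, swap → [3, -6, -14, -15, -10]

[3, -6, -14, -15, -10]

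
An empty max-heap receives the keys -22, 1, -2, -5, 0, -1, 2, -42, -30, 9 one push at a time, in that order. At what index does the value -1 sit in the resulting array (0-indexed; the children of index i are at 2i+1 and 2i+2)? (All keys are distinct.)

Insert -22:
  append -22 at index 0 → [-22] (no swap needed)
Insert 1:
  append 1 at index 1 → [-22, 1]
  1 > parent -22 at index 0, swap → [1, -22]
Insert -2:
  append -2 at index 2 → [1, -22, -2] (no swap needed)
Insert -5:
  append -5 at index 3 → [1, -22, -2, -5]
  -5 > parent -22 at index 1, swap → [1, -5, -2, -22]
Insert 0:
  append 0 at index 4 → [1, -5, -2, -22, 0]
  0 > parent -5 at index 1, swap → [1, 0, -2, -22, -5]
Insert -1:
  append -1 at index 5 → [1, 0, -2, -22, -5, -1]
  -1 > parent -2 at index 2, swap → [1, 0, -1, -22, -5, -2]
Insert 2:
  append 2 at index 6 → [1, 0, -1, -22, -5, -2, 2]
  2 > parent -1 at index 2, swap → [1, 0, 2, -22, -5, -2, -1]
  2 > parent 1 at index 0, swap → [2, 0, 1, -22, -5, -2, -1]
Insert -42:
  append -42 at index 7 → [2, 0, 1, -22, -5, -2, -1, -42] (no swap needed)
Insert -30:
  append -30 at index 8 → [2, 0, 1, -22, -5, -2, -1, -42, -30] (no swap needed)
Insert 9:
  append 9 at index 9 → [2, 0, 1, -22, -5, -2, -1, -42, -30, 9]
  9 > parent -5 at index 4, swap → [2, 0, 1, -22, 9, -2, -1, -42, -30, -5]
  9 > parent 0 at index 1, swap → [2, 9, 1, -22, 0, -2, -1, -42, -30, -5]
  9 > parent 2 at index 0, swap → [9, 2, 1, -22, 0, -2, -1, -42, -30, -5]
resulting array: [9, 2, 1, -22, 0, -2, -1, -42, -30, -5]

6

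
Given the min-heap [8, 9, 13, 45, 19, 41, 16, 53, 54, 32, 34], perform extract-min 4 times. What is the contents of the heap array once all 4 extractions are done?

extract-min #1 returns 8:
  remove root 8; move last element 34 to root → [34, 9, 13, 45, 19, 41, 16, 53, 54, 32]
  34 vs smaller child 9 at index 1, swap → [9, 34, 13, 45, 19, 41, 16, 53, 54, 32]
  34 vs smaller child 19 at index 4, swap → [9, 19, 13, 45, 34, 41, 16, 53, 54, 32]
  34 vs only child 32 at index 9, swap → [9, 19, 13, 45, 32, 41, 16, 53, 54, 34]
extract-min #2 returns 9:
  remove root 9; move last element 34 to root → [34, 19, 13, 45, 32, 41, 16, 53, 54]
  34 vs smaller child 13 at index 2, swap → [13, 19, 34, 45, 32, 41, 16, 53, 54]
  34 vs smaller child 16 at index 6, swap → [13, 19, 16, 45, 32, 41, 34, 53, 54]
extract-min #3 returns 13:
  remove root 13; move last element 54 to root → [54, 19, 16, 45, 32, 41, 34, 53]
  54 vs smaller child 16 at index 2, swap → [16, 19, 54, 45, 32, 41, 34, 53]
  54 vs smaller child 34 at index 6, swap → [16, 19, 34, 45, 32, 41, 54, 53]
extract-min #4 returns 16:
  remove root 16; move last element 53 to root → [53, 19, 34, 45, 32, 41, 54]
  53 vs smaller child 19 at index 1, swap → [19, 53, 34, 45, 32, 41, 54]
  53 vs smaller child 32 at index 4, swap → [19, 32, 34, 45, 53, 41, 54]

[19, 32, 34, 45, 53, 41, 54]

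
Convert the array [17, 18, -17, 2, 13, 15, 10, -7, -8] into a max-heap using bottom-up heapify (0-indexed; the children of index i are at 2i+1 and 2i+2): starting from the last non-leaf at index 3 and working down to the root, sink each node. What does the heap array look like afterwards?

sift down from index 3: already satisfies heap property
sift down from index 2:
  -17 vs larger child 15 at index 5, swap → [17, 18, 15, 2, 13, -17, 10, -7, -8]
sift down from index 1: already satisfies heap property
sift down from index 0:
  17 vs larger child 18 at index 1, swap → [18, 17, 15, 2, 13, -17, 10, -7, -8]

[18, 17, 15, 2, 13, -17, 10, -7, -8]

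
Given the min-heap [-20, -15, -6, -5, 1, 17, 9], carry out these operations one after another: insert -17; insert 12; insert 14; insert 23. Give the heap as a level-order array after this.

[-20, -17, -6, -15, 1, 17, 9, -5, 12, 14, 23]

insert -17:
  append -17 at index 7 → [-20, -15, -6, -5, 1, 17, 9, -17]
  -17 < parent -5 at index 3, swap → [-20, -15, -6, -17, 1, 17, 9, -5]
  -17 < parent -15 at index 1, swap → [-20, -17, -6, -15, 1, 17, 9, -5]
insert 12:
  append 12 at index 8 → [-20, -17, -6, -15, 1, 17, 9, -5, 12] (no swap needed)
insert 14:
  append 14 at index 9 → [-20, -17, -6, -15, 1, 17, 9, -5, 12, 14] (no swap needed)
insert 23:
  append 23 at index 10 → [-20, -17, -6, -15, 1, 17, 9, -5, 12, 14, 23] (no swap needed)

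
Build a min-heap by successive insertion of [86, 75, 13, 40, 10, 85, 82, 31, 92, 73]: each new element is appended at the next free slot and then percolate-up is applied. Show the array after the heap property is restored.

Insert 86:
  append 86 at index 0 → [86] (no swap needed)
Insert 75:
  append 75 at index 1 → [86, 75]
  75 < parent 86 at index 0, swap → [75, 86]
Insert 13:
  append 13 at index 2 → [75, 86, 13]
  13 < parent 75 at index 0, swap → [13, 86, 75]
Insert 40:
  append 40 at index 3 → [13, 86, 75, 40]
  40 < parent 86 at index 1, swap → [13, 40, 75, 86]
Insert 10:
  append 10 at index 4 → [13, 40, 75, 86, 10]
  10 < parent 40 at index 1, swap → [13, 10, 75, 86, 40]
  10 < parent 13 at index 0, swap → [10, 13, 75, 86, 40]
Insert 85:
  append 85 at index 5 → [10, 13, 75, 86, 40, 85] (no swap needed)
Insert 82:
  append 82 at index 6 → [10, 13, 75, 86, 40, 85, 82] (no swap needed)
Insert 31:
  append 31 at index 7 → [10, 13, 75, 86, 40, 85, 82, 31]
  31 < parent 86 at index 3, swap → [10, 13, 75, 31, 40, 85, 82, 86]
Insert 92:
  append 92 at index 8 → [10, 13, 75, 31, 40, 85, 82, 86, 92] (no swap needed)
Insert 73:
  append 73 at index 9 → [10, 13, 75, 31, 40, 85, 82, 86, 92, 73] (no swap needed)

[10, 13, 75, 31, 40, 85, 82, 86, 92, 73]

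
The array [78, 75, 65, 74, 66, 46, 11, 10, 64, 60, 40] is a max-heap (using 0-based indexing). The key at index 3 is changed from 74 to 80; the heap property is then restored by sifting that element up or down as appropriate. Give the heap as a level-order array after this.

[80, 78, 65, 75, 66, 46, 11, 10, 64, 60, 40]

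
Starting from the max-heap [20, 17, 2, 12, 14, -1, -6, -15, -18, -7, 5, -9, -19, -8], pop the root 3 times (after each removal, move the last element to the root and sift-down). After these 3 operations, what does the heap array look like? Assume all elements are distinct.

[12, 5, 2, -15, -7, -1, -6, -19, -18, -9, -8]

extract-max #1 returns 20:
  remove root 20; move last element -8 to root → [-8, 17, 2, 12, 14, -1, -6, -15, -18, -7, 5, -9, -19]
  -8 vs larger child 17 at index 1, swap → [17, -8, 2, 12, 14, -1, -6, -15, -18, -7, 5, -9, -19]
  -8 vs larger child 14 at index 4, swap → [17, 14, 2, 12, -8, -1, -6, -15, -18, -7, 5, -9, -19]
  -8 vs larger child 5 at index 10, swap → [17, 14, 2, 12, 5, -1, -6, -15, -18, -7, -8, -9, -19]
extract-max #2 returns 17:
  remove root 17; move last element -19 to root → [-19, 14, 2, 12, 5, -1, -6, -15, -18, -7, -8, -9]
  -19 vs larger child 14 at index 1, swap → [14, -19, 2, 12, 5, -1, -6, -15, -18, -7, -8, -9]
  -19 vs larger child 12 at index 3, swap → [14, 12, 2, -19, 5, -1, -6, -15, -18, -7, -8, -9]
  -19 vs larger child -15 at index 7, swap → [14, 12, 2, -15, 5, -1, -6, -19, -18, -7, -8, -9]
extract-max #3 returns 14:
  remove root 14; move last element -9 to root → [-9, 12, 2, -15, 5, -1, -6, -19, -18, -7, -8]
  -9 vs larger child 12 at index 1, swap → [12, -9, 2, -15, 5, -1, -6, -19, -18, -7, -8]
  -9 vs larger child 5 at index 4, swap → [12, 5, 2, -15, -9, -1, -6, -19, -18, -7, -8]
  -9 vs larger child -7 at index 9, swap → [12, 5, 2, -15, -7, -1, -6, -19, -18, -9, -8]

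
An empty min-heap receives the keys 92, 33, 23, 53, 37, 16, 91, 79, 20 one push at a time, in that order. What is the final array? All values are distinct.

[16, 20, 23, 37, 53, 33, 91, 92, 79]

Insert 92:
  append 92 at index 0 → [92] (no swap needed)
Insert 33:
  append 33 at index 1 → [92, 33]
  33 < parent 92 at index 0, swap → [33, 92]
Insert 23:
  append 23 at index 2 → [33, 92, 23]
  23 < parent 33 at index 0, swap → [23, 92, 33]
Insert 53:
  append 53 at index 3 → [23, 92, 33, 53]
  53 < parent 92 at index 1, swap → [23, 53, 33, 92]
Insert 37:
  append 37 at index 4 → [23, 53, 33, 92, 37]
  37 < parent 53 at index 1, swap → [23, 37, 33, 92, 53]
Insert 16:
  append 16 at index 5 → [23, 37, 33, 92, 53, 16]
  16 < parent 33 at index 2, swap → [23, 37, 16, 92, 53, 33]
  16 < parent 23 at index 0, swap → [16, 37, 23, 92, 53, 33]
Insert 91:
  append 91 at index 6 → [16, 37, 23, 92, 53, 33, 91] (no swap needed)
Insert 79:
  append 79 at index 7 → [16, 37, 23, 92, 53, 33, 91, 79]
  79 < parent 92 at index 3, swap → [16, 37, 23, 79, 53, 33, 91, 92]
Insert 20:
  append 20 at index 8 → [16, 37, 23, 79, 53, 33, 91, 92, 20]
  20 < parent 79 at index 3, swap → [16, 37, 23, 20, 53, 33, 91, 92, 79]
  20 < parent 37 at index 1, swap → [16, 20, 23, 37, 53, 33, 91, 92, 79]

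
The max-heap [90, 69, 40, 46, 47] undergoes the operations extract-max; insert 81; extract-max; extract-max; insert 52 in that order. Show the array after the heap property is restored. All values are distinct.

[52, 47, 40, 46]

extract-max → returns 90:
  remove root 90; move last element 47 to root → [47, 69, 40, 46]
  47 vs larger child 69 at index 1, swap → [69, 47, 40, 46]
insert 81:
  append 81 at index 4 → [69, 47, 40, 46, 81]
  81 > parent 47 at index 1, swap → [69, 81, 40, 46, 47]
  81 > parent 69 at index 0, swap → [81, 69, 40, 46, 47]
extract-max → returns 81:
  remove root 81; move last element 47 to root → [47, 69, 40, 46]
  47 vs larger child 69 at index 1, swap → [69, 47, 40, 46]
extract-max → returns 69:
  remove root 69; move last element 46 to root → [46, 47, 40]
  46 vs larger child 47 at index 1, swap → [47, 46, 40]
insert 52:
  append 52 at index 3 → [47, 46, 40, 52]
  52 > parent 46 at index 1, swap → [47, 52, 40, 46]
  52 > parent 47 at index 0, swap → [52, 47, 40, 46]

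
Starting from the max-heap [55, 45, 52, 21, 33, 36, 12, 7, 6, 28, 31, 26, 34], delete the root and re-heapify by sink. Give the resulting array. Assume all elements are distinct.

remove root 55; move last element 34 to root → [34, 45, 52, 21, 33, 36, 12, 7, 6, 28, 31, 26]
34 vs larger child 52 at index 2, swap → [52, 45, 34, 21, 33, 36, 12, 7, 6, 28, 31, 26]
34 vs larger child 36 at index 5, swap → [52, 45, 36, 21, 33, 34, 12, 7, 6, 28, 31, 26]

[52, 45, 36, 21, 33, 34, 12, 7, 6, 28, 31, 26]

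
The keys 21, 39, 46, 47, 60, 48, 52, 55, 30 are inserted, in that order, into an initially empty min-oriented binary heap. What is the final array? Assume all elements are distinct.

[21, 30, 46, 39, 60, 48, 52, 55, 47]

Insert 21:
  append 21 at index 0 → [21] (no swap needed)
Insert 39:
  append 39 at index 1 → [21, 39] (no swap needed)
Insert 46:
  append 46 at index 2 → [21, 39, 46] (no swap needed)
Insert 47:
  append 47 at index 3 → [21, 39, 46, 47] (no swap needed)
Insert 60:
  append 60 at index 4 → [21, 39, 46, 47, 60] (no swap needed)
Insert 48:
  append 48 at index 5 → [21, 39, 46, 47, 60, 48] (no swap needed)
Insert 52:
  append 52 at index 6 → [21, 39, 46, 47, 60, 48, 52] (no swap needed)
Insert 55:
  append 55 at index 7 → [21, 39, 46, 47, 60, 48, 52, 55] (no swap needed)
Insert 30:
  append 30 at index 8 → [21, 39, 46, 47, 60, 48, 52, 55, 30]
  30 < parent 47 at index 3, swap → [21, 39, 46, 30, 60, 48, 52, 55, 47]
  30 < parent 39 at index 1, swap → [21, 30, 46, 39, 60, 48, 52, 55, 47]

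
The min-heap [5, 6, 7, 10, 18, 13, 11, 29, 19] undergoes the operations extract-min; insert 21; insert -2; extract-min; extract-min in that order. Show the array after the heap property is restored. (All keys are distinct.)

[7, 10, 11, 19, 18, 13, 21, 29]

extract-min → returns 5:
  remove root 5; move last element 19 to root → [19, 6, 7, 10, 18, 13, 11, 29]
  19 vs smaller child 6 at index 1, swap → [6, 19, 7, 10, 18, 13, 11, 29]
  19 vs smaller child 10 at index 3, swap → [6, 10, 7, 19, 18, 13, 11, 29]
insert 21:
  append 21 at index 8 → [6, 10, 7, 19, 18, 13, 11, 29, 21] (no swap needed)
insert -2:
  append -2 at index 9 → [6, 10, 7, 19, 18, 13, 11, 29, 21, -2]
  -2 < parent 18 at index 4, swap → [6, 10, 7, 19, -2, 13, 11, 29, 21, 18]
  -2 < parent 10 at index 1, swap → [6, -2, 7, 19, 10, 13, 11, 29, 21, 18]
  -2 < parent 6 at index 0, swap → [-2, 6, 7, 19, 10, 13, 11, 29, 21, 18]
extract-min → returns -2:
  remove root -2; move last element 18 to root → [18, 6, 7, 19, 10, 13, 11, 29, 21]
  18 vs smaller child 6 at index 1, swap → [6, 18, 7, 19, 10, 13, 11, 29, 21]
  18 vs smaller child 10 at index 4, swap → [6, 10, 7, 19, 18, 13, 11, 29, 21]
extract-min → returns 6:
  remove root 6; move last element 21 to root → [21, 10, 7, 19, 18, 13, 11, 29]
  21 vs smaller child 7 at index 2, swap → [7, 10, 21, 19, 18, 13, 11, 29]
  21 vs smaller child 11 at index 6, swap → [7, 10, 11, 19, 18, 13, 21, 29]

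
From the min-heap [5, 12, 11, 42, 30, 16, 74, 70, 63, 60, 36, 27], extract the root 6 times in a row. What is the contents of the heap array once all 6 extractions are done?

extract-min #1 returns 5:
  remove root 5; move last element 27 to root → [27, 12, 11, 42, 30, 16, 74, 70, 63, 60, 36]
  27 vs smaller child 11 at index 2, swap → [11, 12, 27, 42, 30, 16, 74, 70, 63, 60, 36]
  27 vs smaller child 16 at index 5, swap → [11, 12, 16, 42, 30, 27, 74, 70, 63, 60, 36]
extract-min #2 returns 11:
  remove root 11; move last element 36 to root → [36, 12, 16, 42, 30, 27, 74, 70, 63, 60]
  36 vs smaller child 12 at index 1, swap → [12, 36, 16, 42, 30, 27, 74, 70, 63, 60]
  36 vs smaller child 30 at index 4, swap → [12, 30, 16, 42, 36, 27, 74, 70, 63, 60]
extract-min #3 returns 12:
  remove root 12; move last element 60 to root → [60, 30, 16, 42, 36, 27, 74, 70, 63]
  60 vs smaller child 16 at index 2, swap → [16, 30, 60, 42, 36, 27, 74, 70, 63]
  60 vs smaller child 27 at index 5, swap → [16, 30, 27, 42, 36, 60, 74, 70, 63]
extract-min #4 returns 16:
  remove root 16; move last element 63 to root → [63, 30, 27, 42, 36, 60, 74, 70]
  63 vs smaller child 27 at index 2, swap → [27, 30, 63, 42, 36, 60, 74, 70]
  63 vs smaller child 60 at index 5, swap → [27, 30, 60, 42, 36, 63, 74, 70]
extract-min #5 returns 27:
  remove root 27; move last element 70 to root → [70, 30, 60, 42, 36, 63, 74]
  70 vs smaller child 30 at index 1, swap → [30, 70, 60, 42, 36, 63, 74]
  70 vs smaller child 36 at index 4, swap → [30, 36, 60, 42, 70, 63, 74]
extract-min #6 returns 30:
  remove root 30; move last element 74 to root → [74, 36, 60, 42, 70, 63]
  74 vs smaller child 36 at index 1, swap → [36, 74, 60, 42, 70, 63]
  74 vs smaller child 42 at index 3, swap → [36, 42, 60, 74, 70, 63]

[36, 42, 60, 74, 70, 63]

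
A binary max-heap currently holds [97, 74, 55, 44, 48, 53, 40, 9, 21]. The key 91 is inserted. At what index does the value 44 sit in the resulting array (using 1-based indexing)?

append 91 at index 10 → [97, 74, 55, 44, 48, 53, 40, 9, 21, 91]
91 > parent 48 at index 5, swap → [97, 74, 55, 44, 91, 53, 40, 9, 21, 48]
91 > parent 74 at index 2, swap → [97, 91, 55, 44, 74, 53, 40, 9, 21, 48]
resulting array: [97, 91, 55, 44, 74, 53, 40, 9, 21, 48]

4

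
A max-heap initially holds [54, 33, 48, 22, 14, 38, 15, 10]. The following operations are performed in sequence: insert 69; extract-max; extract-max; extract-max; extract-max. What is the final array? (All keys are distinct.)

insert 69:
  append 69 at index 8 → [54, 33, 48, 22, 14, 38, 15, 10, 69]
  69 > parent 22 at index 3, swap → [54, 33, 48, 69, 14, 38, 15, 10, 22]
  69 > parent 33 at index 1, swap → [54, 69, 48, 33, 14, 38, 15, 10, 22]
  69 > parent 54 at index 0, swap → [69, 54, 48, 33, 14, 38, 15, 10, 22]
extract-max → returns 69:
  remove root 69; move last element 22 to root → [22, 54, 48, 33, 14, 38, 15, 10]
  22 vs larger child 54 at index 1, swap → [54, 22, 48, 33, 14, 38, 15, 10]
  22 vs larger child 33 at index 3, swap → [54, 33, 48, 22, 14, 38, 15, 10]
extract-max → returns 54:
  remove root 54; move last element 10 to root → [10, 33, 48, 22, 14, 38, 15]
  10 vs larger child 48 at index 2, swap → [48, 33, 10, 22, 14, 38, 15]
  10 vs larger child 38 at index 5, swap → [48, 33, 38, 22, 14, 10, 15]
extract-max → returns 48:
  remove root 48; move last element 15 to root → [15, 33, 38, 22, 14, 10]
  15 vs larger child 38 at index 2, swap → [38, 33, 15, 22, 14, 10]
extract-max → returns 38:
  remove root 38; move last element 10 to root → [10, 33, 15, 22, 14]
  10 vs larger child 33 at index 1, swap → [33, 10, 15, 22, 14]
  10 vs larger child 22 at index 3, swap → [33, 22, 15, 10, 14]

[33, 22, 15, 10, 14]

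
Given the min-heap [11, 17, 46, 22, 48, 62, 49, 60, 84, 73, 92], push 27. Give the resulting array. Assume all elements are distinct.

append 27 at index 11 → [11, 17, 46, 22, 48, 62, 49, 60, 84, 73, 92, 27]
27 < parent 62 at index 5, swap → [11, 17, 46, 22, 48, 27, 49, 60, 84, 73, 92, 62]
27 < parent 46 at index 2, swap → [11, 17, 27, 22, 48, 46, 49, 60, 84, 73, 92, 62]

[11, 17, 27, 22, 48, 46, 49, 60, 84, 73, 92, 62]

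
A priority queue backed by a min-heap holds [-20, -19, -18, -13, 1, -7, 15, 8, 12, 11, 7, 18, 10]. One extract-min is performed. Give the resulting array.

remove root -20; move last element 10 to root → [10, -19, -18, -13, 1, -7, 15, 8, 12, 11, 7, 18]
10 vs smaller child -19 at index 1, swap → [-19, 10, -18, -13, 1, -7, 15, 8, 12, 11, 7, 18]
10 vs smaller child -13 at index 3, swap → [-19, -13, -18, 10, 1, -7, 15, 8, 12, 11, 7, 18]
10 vs smaller child 8 at index 7, swap → [-19, -13, -18, 8, 1, -7, 15, 10, 12, 11, 7, 18]

[-19, -13, -18, 8, 1, -7, 15, 10, 12, 11, 7, 18]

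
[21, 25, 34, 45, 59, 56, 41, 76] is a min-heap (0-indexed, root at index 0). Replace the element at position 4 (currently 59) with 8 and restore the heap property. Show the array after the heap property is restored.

[8, 21, 34, 45, 25, 56, 41, 76]

set index 4 from 59 to 8 → [21, 25, 34, 45, 8, 56, 41, 76]
8 < parent 25 at index 1, swap → [21, 8, 34, 45, 25, 56, 41, 76]
8 < parent 21 at index 0, swap → [8, 21, 34, 45, 25, 56, 41, 76]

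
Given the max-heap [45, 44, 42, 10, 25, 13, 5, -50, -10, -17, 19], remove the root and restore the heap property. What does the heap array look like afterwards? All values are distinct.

[44, 25, 42, 10, 19, 13, 5, -50, -10, -17]

remove root 45; move last element 19 to root → [19, 44, 42, 10, 25, 13, 5, -50, -10, -17]
19 vs larger child 44 at index 1, swap → [44, 19, 42, 10, 25, 13, 5, -50, -10, -17]
19 vs larger child 25 at index 4, swap → [44, 25, 42, 10, 19, 13, 5, -50, -10, -17]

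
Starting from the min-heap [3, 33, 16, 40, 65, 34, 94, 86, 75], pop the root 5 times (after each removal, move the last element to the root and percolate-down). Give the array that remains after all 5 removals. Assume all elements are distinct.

extract-min #1 returns 3:
  remove root 3; move last element 75 to root → [75, 33, 16, 40, 65, 34, 94, 86]
  75 vs smaller child 16 at index 2, swap → [16, 33, 75, 40, 65, 34, 94, 86]
  75 vs smaller child 34 at index 5, swap → [16, 33, 34, 40, 65, 75, 94, 86]
extract-min #2 returns 16:
  remove root 16; move last element 86 to root → [86, 33, 34, 40, 65, 75, 94]
  86 vs smaller child 33 at index 1, swap → [33, 86, 34, 40, 65, 75, 94]
  86 vs smaller child 40 at index 3, swap → [33, 40, 34, 86, 65, 75, 94]
extract-min #3 returns 33:
  remove root 33; move last element 94 to root → [94, 40, 34, 86, 65, 75]
  94 vs smaller child 34 at index 2, swap → [34, 40, 94, 86, 65, 75]
  94 vs only child 75 at index 5, swap → [34, 40, 75, 86, 65, 94]
extract-min #4 returns 34:
  remove root 34; move last element 94 to root → [94, 40, 75, 86, 65]
  94 vs smaller child 40 at index 1, swap → [40, 94, 75, 86, 65]
  94 vs smaller child 65 at index 4, swap → [40, 65, 75, 86, 94]
extract-min #5 returns 40:
  remove root 40; move last element 94 to root → [94, 65, 75, 86]
  94 vs smaller child 65 at index 1, swap → [65, 94, 75, 86]
  94 vs only child 86 at index 3, swap → [65, 86, 75, 94]

[65, 86, 75, 94]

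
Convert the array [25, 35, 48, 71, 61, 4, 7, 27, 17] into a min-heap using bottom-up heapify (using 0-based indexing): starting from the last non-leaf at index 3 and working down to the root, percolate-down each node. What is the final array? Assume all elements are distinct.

sift down from index 3:
  71 vs smaller child 17 at index 8, swap → [25, 35, 48, 17, 61, 4, 7, 27, 71]
sift down from index 2:
  48 vs smaller child 4 at index 5, swap → [25, 35, 4, 17, 61, 48, 7, 27, 71]
sift down from index 1:
  35 vs smaller child 17 at index 3, swap → [25, 17, 4, 35, 61, 48, 7, 27, 71]
  35 vs smaller child 27 at index 7, swap → [25, 17, 4, 27, 61, 48, 7, 35, 71]
sift down from index 0:
  25 vs smaller child 4 at index 2, swap → [4, 17, 25, 27, 61, 48, 7, 35, 71]
  25 vs smaller child 7 at index 6, swap → [4, 17, 7, 27, 61, 48, 25, 35, 71]

[4, 17, 7, 27, 61, 48, 25, 35, 71]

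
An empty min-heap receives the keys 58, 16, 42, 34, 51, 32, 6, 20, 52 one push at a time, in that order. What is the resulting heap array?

Insert 58:
  append 58 at index 0 → [58] (no swap needed)
Insert 16:
  append 16 at index 1 → [58, 16]
  16 < parent 58 at index 0, swap → [16, 58]
Insert 42:
  append 42 at index 2 → [16, 58, 42] (no swap needed)
Insert 34:
  append 34 at index 3 → [16, 58, 42, 34]
  34 < parent 58 at index 1, swap → [16, 34, 42, 58]
Insert 51:
  append 51 at index 4 → [16, 34, 42, 58, 51] (no swap needed)
Insert 32:
  append 32 at index 5 → [16, 34, 42, 58, 51, 32]
  32 < parent 42 at index 2, swap → [16, 34, 32, 58, 51, 42]
Insert 6:
  append 6 at index 6 → [16, 34, 32, 58, 51, 42, 6]
  6 < parent 32 at index 2, swap → [16, 34, 6, 58, 51, 42, 32]
  6 < parent 16 at index 0, swap → [6, 34, 16, 58, 51, 42, 32]
Insert 20:
  append 20 at index 7 → [6, 34, 16, 58, 51, 42, 32, 20]
  20 < parent 58 at index 3, swap → [6, 34, 16, 20, 51, 42, 32, 58]
  20 < parent 34 at index 1, swap → [6, 20, 16, 34, 51, 42, 32, 58]
Insert 52:
  append 52 at index 8 → [6, 20, 16, 34, 51, 42, 32, 58, 52] (no swap needed)

[6, 20, 16, 34, 51, 42, 32, 58, 52]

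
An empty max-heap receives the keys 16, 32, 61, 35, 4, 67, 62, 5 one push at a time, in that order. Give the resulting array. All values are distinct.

Insert 16:
  append 16 at index 0 → [16] (no swap needed)
Insert 32:
  append 32 at index 1 → [16, 32]
  32 > parent 16 at index 0, swap → [32, 16]
Insert 61:
  append 61 at index 2 → [32, 16, 61]
  61 > parent 32 at index 0, swap → [61, 16, 32]
Insert 35:
  append 35 at index 3 → [61, 16, 32, 35]
  35 > parent 16 at index 1, swap → [61, 35, 32, 16]
Insert 4:
  append 4 at index 4 → [61, 35, 32, 16, 4] (no swap needed)
Insert 67:
  append 67 at index 5 → [61, 35, 32, 16, 4, 67]
  67 > parent 32 at index 2, swap → [61, 35, 67, 16, 4, 32]
  67 > parent 61 at index 0, swap → [67, 35, 61, 16, 4, 32]
Insert 62:
  append 62 at index 6 → [67, 35, 61, 16, 4, 32, 62]
  62 > parent 61 at index 2, swap → [67, 35, 62, 16, 4, 32, 61]
Insert 5:
  append 5 at index 7 → [67, 35, 62, 16, 4, 32, 61, 5] (no swap needed)

[67, 35, 62, 16, 4, 32, 61, 5]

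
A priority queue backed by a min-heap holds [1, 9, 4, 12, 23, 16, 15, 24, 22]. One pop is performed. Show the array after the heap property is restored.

[4, 9, 15, 12, 23, 16, 22, 24]

remove root 1; move last element 22 to root → [22, 9, 4, 12, 23, 16, 15, 24]
22 vs smaller child 4 at index 2, swap → [4, 9, 22, 12, 23, 16, 15, 24]
22 vs smaller child 15 at index 6, swap → [4, 9, 15, 12, 23, 16, 22, 24]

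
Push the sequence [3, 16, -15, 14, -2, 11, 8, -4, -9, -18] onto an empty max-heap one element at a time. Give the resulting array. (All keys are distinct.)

[16, 14, 11, 3, -2, -15, 8, -4, -9, -18]

Insert 3:
  append 3 at index 0 → [3] (no swap needed)
Insert 16:
  append 16 at index 1 → [3, 16]
  16 > parent 3 at index 0, swap → [16, 3]
Insert -15:
  append -15 at index 2 → [16, 3, -15] (no swap needed)
Insert 14:
  append 14 at index 3 → [16, 3, -15, 14]
  14 > parent 3 at index 1, swap → [16, 14, -15, 3]
Insert -2:
  append -2 at index 4 → [16, 14, -15, 3, -2] (no swap needed)
Insert 11:
  append 11 at index 5 → [16, 14, -15, 3, -2, 11]
  11 > parent -15 at index 2, swap → [16, 14, 11, 3, -2, -15]
Insert 8:
  append 8 at index 6 → [16, 14, 11, 3, -2, -15, 8] (no swap needed)
Insert -4:
  append -4 at index 7 → [16, 14, 11, 3, -2, -15, 8, -4] (no swap needed)
Insert -9:
  append -9 at index 8 → [16, 14, 11, 3, -2, -15, 8, -4, -9] (no swap needed)
Insert -18:
  append -18 at index 9 → [16, 14, 11, 3, -2, -15, 8, -4, -9, -18] (no swap needed)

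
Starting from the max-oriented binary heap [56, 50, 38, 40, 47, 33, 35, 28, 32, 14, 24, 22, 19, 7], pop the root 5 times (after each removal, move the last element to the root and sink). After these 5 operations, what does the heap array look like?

extract-max #1 returns 56:
  remove root 56; move last element 7 to root → [7, 50, 38, 40, 47, 33, 35, 28, 32, 14, 24, 22, 19]
  7 vs larger child 50 at index 1, swap → [50, 7, 38, 40, 47, 33, 35, 28, 32, 14, 24, 22, 19]
  7 vs larger child 47 at index 4, swap → [50, 47, 38, 40, 7, 33, 35, 28, 32, 14, 24, 22, 19]
  7 vs larger child 24 at index 10, swap → [50, 47, 38, 40, 24, 33, 35, 28, 32, 14, 7, 22, 19]
extract-max #2 returns 50:
  remove root 50; move last element 19 to root → [19, 47, 38, 40, 24, 33, 35, 28, 32, 14, 7, 22]
  19 vs larger child 47 at index 1, swap → [47, 19, 38, 40, 24, 33, 35, 28, 32, 14, 7, 22]
  19 vs larger child 40 at index 3, swap → [47, 40, 38, 19, 24, 33, 35, 28, 32, 14, 7, 22]
  19 vs larger child 32 at index 8, swap → [47, 40, 38, 32, 24, 33, 35, 28, 19, 14, 7, 22]
extract-max #3 returns 47:
  remove root 47; move last element 22 to root → [22, 40, 38, 32, 24, 33, 35, 28, 19, 14, 7]
  22 vs larger child 40 at index 1, swap → [40, 22, 38, 32, 24, 33, 35, 28, 19, 14, 7]
  22 vs larger child 32 at index 3, swap → [40, 32, 38, 22, 24, 33, 35, 28, 19, 14, 7]
  22 vs larger child 28 at index 7, swap → [40, 32, 38, 28, 24, 33, 35, 22, 19, 14, 7]
extract-max #4 returns 40:
  remove root 40; move last element 7 to root → [7, 32, 38, 28, 24, 33, 35, 22, 19, 14]
  7 vs larger child 38 at index 2, swap → [38, 32, 7, 28, 24, 33, 35, 22, 19, 14]
  7 vs larger child 35 at index 6, swap → [38, 32, 35, 28, 24, 33, 7, 22, 19, 14]
extract-max #5 returns 38:
  remove root 38; move last element 14 to root → [14, 32, 35, 28, 24, 33, 7, 22, 19]
  14 vs larger child 35 at index 2, swap → [35, 32, 14, 28, 24, 33, 7, 22, 19]
  14 vs larger child 33 at index 5, swap → [35, 32, 33, 28, 24, 14, 7, 22, 19]

[35, 32, 33, 28, 24, 14, 7, 22, 19]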